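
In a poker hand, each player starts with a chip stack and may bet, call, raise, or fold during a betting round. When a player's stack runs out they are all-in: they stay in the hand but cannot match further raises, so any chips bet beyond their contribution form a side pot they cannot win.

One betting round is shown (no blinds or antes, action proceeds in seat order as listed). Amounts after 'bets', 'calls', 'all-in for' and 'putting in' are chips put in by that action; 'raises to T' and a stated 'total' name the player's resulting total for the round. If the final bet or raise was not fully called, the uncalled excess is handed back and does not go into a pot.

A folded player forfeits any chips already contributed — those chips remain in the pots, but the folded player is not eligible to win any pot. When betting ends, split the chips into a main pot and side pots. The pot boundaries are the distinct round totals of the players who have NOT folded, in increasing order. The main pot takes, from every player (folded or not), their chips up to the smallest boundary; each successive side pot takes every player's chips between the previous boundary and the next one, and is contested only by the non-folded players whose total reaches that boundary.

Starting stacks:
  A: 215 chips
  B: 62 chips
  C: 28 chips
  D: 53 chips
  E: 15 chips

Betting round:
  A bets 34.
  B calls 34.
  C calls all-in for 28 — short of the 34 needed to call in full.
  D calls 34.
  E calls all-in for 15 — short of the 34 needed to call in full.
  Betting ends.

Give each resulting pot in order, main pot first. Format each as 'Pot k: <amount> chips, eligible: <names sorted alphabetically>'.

Contributions: A=34, B=34, C=28, D=34, E=15
Pot levels (distinct totals of non-folded players): 15, 28, 34
Layer 1-15: 15 each from A, B, C, D, E = 15*5 = 75 chips; eligible A, B, C, D, E
Layer 16-28: 13 each from A, B, C, D = 13*4 = 52 chips; eligible A, B, C, D
Layer 29-34: 6 each from A, B, D = 6*3 = 18 chips; eligible A, B, D

Pot 1: 75 chips, eligible: A, B, C, D, E
Pot 2: 52 chips, eligible: A, B, C, D
Pot 3: 18 chips, eligible: A, B, D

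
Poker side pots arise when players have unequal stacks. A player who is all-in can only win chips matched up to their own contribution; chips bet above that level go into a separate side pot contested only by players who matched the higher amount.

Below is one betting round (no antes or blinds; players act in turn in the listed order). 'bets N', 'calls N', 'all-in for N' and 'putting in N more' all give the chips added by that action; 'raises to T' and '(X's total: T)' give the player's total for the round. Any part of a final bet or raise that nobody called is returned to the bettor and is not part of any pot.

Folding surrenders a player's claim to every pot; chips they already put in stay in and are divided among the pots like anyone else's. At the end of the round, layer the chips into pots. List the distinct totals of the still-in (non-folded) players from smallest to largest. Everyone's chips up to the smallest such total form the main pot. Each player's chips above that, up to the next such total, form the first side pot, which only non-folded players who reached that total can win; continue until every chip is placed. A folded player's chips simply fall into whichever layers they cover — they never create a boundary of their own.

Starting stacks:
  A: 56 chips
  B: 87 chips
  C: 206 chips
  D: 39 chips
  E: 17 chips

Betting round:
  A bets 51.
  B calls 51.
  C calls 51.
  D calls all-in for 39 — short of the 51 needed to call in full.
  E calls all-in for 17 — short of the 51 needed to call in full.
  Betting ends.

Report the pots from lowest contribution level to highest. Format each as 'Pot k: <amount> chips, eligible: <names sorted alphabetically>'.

Contributions: A=51, B=51, C=51, D=39, E=17
Pot levels (distinct totals of non-folded players): 17, 39, 51
Layer 1-17: 17 each from A, B, C, D, E = 17*5 = 85 chips; eligible A, B, C, D, E
Layer 18-39: 22 each from A, B, C, D = 22*4 = 88 chips; eligible A, B, C, D
Layer 40-51: 12 each from A, B, C = 12*3 = 36 chips; eligible A, B, C

Pot 1: 85 chips, eligible: A, B, C, D, E
Pot 2: 88 chips, eligible: A, B, C, D
Pot 3: 36 chips, eligible: A, B, C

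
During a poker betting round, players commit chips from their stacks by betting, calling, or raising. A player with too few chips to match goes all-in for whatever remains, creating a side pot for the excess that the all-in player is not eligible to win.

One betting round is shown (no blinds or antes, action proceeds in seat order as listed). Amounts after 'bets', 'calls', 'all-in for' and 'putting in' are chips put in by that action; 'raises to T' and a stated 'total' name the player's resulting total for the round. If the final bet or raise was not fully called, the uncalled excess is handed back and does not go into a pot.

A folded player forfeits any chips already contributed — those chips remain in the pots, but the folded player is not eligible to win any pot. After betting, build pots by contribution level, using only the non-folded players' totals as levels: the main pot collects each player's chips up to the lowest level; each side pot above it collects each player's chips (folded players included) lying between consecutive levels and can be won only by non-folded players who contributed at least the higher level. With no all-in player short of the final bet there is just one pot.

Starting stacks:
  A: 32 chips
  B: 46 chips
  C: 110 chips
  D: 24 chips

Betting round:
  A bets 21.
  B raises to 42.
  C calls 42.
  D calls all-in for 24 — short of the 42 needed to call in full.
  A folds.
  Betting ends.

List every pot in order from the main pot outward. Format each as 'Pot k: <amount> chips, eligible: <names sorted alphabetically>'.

Pot 1: 93 chips, eligible: B, C, D
Pot 2: 36 chips, eligible: B, C

Derivation:
Contributions: A=21, B=42, C=42, D=24
Folded: A
Pot levels (distinct totals of non-folded players): 24, 42
Layer 1-24: A 21 + B 24 + C 24 + D 24 = 93 chips; eligible B, C, D
Layer 25-42: 18 each from B, C = 18*2 = 36 chips; eligible B, C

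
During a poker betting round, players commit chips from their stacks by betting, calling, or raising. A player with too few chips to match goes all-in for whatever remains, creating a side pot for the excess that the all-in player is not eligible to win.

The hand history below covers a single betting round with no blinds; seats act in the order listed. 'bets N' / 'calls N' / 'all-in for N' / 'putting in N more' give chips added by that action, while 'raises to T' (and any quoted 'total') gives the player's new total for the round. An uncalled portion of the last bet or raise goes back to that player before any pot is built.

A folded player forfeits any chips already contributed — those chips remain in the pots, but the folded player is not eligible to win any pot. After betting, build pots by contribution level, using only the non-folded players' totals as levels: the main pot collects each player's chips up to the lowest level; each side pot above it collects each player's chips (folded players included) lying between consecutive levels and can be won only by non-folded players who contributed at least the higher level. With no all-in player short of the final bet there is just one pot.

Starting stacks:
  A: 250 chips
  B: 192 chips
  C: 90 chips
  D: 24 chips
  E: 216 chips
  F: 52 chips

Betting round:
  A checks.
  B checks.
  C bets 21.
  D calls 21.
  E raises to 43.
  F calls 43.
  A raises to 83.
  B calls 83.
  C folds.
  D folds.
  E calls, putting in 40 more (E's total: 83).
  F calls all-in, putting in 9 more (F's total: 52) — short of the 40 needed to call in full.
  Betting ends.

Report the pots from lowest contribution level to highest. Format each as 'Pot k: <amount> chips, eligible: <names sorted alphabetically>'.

Pot 1: 250 chips, eligible: A, B, E, F
Pot 2: 93 chips, eligible: A, B, E

Derivation:
Contributions: A=83, B=83, C=21, D=21, E=83, F=52
Folded: C, D
Pot levels (distinct totals of non-folded players): 52, 83
Layer 1-52: A 52 + B 52 + C 21 + D 21 + E 52 + F 52 = 250 chips; eligible A, B, E, F
Layer 53-83: 31 each from A, B, E = 31*3 = 93 chips; eligible A, B, E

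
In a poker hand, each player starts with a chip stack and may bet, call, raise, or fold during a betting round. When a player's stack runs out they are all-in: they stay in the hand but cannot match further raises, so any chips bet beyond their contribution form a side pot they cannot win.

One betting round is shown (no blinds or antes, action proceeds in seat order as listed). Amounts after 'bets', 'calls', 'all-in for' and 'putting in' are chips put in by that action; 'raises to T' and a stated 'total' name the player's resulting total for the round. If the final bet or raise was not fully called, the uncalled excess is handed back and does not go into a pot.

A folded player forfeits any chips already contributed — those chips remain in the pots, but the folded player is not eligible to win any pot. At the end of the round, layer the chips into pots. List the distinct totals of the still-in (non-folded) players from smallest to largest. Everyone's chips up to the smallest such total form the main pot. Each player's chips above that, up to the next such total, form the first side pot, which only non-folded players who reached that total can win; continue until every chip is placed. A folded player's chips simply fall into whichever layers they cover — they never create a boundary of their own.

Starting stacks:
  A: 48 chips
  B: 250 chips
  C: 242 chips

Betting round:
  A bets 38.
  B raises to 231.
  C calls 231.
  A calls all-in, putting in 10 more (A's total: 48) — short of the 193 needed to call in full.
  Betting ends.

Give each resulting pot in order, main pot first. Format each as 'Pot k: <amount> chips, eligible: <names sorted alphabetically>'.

Contributions: A=48, B=231, C=231
Pot levels (distinct totals of non-folded players): 48, 231
Layer 1-48: 48 each from A, B, C = 48*3 = 144 chips; eligible A, B, C
Layer 49-231: 183 each from B, C = 183*2 = 366 chips; eligible B, C

Pot 1: 144 chips, eligible: A, B, C
Pot 2: 366 chips, eligible: B, C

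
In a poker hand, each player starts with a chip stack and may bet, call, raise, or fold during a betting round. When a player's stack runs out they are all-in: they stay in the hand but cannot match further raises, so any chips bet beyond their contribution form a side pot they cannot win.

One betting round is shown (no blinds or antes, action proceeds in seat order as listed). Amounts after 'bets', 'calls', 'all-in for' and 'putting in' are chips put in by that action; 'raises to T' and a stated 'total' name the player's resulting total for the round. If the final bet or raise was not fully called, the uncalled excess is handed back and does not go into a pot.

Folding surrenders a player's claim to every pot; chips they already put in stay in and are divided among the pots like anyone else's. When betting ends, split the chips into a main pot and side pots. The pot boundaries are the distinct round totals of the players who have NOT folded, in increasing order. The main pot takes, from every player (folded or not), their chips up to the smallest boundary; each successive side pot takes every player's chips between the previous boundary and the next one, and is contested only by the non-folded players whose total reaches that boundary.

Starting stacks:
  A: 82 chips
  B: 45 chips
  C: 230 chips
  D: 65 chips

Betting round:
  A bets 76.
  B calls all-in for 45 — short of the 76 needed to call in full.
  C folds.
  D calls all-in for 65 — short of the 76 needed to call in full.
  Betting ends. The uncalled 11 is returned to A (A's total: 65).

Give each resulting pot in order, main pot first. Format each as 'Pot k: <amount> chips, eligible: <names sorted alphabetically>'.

Contributions (after 11 returned to A): A=65, B=45, D=65
Folded: C
Pot levels (distinct totals of non-folded players): 45, 65
Layer 1-45: 45 each from A, B, D = 45*3 = 135 chips; eligible A, B, D
Layer 46-65: 20 each from A, D = 20*2 = 40 chips; eligible A, D

Pot 1: 135 chips, eligible: A, B, D
Pot 2: 40 chips, eligible: A, D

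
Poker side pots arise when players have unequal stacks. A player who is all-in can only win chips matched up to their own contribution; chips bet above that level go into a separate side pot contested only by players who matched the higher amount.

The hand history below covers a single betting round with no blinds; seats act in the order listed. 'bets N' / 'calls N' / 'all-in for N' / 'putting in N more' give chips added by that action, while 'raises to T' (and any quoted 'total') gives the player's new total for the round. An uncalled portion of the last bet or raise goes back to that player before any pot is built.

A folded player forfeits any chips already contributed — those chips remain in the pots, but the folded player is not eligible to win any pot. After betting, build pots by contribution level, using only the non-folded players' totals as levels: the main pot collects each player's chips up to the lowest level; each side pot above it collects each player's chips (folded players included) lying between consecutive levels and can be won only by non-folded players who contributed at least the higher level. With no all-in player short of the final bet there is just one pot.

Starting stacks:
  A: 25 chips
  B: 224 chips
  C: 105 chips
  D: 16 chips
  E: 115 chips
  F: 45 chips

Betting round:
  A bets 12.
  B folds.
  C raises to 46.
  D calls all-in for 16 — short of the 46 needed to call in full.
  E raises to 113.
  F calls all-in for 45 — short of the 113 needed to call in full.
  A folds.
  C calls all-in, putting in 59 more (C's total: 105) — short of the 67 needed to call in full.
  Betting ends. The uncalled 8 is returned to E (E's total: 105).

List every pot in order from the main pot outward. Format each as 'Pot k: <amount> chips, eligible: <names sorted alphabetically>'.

Pot 1: 76 chips, eligible: C, D, E, F
Pot 2: 87 chips, eligible: C, E, F
Pot 3: 120 chips, eligible: C, E

Derivation:
Contributions (after 8 returned to E): A=12, C=105, D=16, E=105, F=45
Folded: A, B
Pot levels (distinct totals of non-folded players): 16, 45, 105
Layer 1-16: A 12 + C 16 + D 16 + E 16 + F 16 = 76 chips; eligible C, D, E, F
Layer 17-45: 29 each from C, E, F = 29*3 = 87 chips; eligible C, E, F
Layer 46-105: 60 each from C, E = 60*2 = 120 chips; eligible C, E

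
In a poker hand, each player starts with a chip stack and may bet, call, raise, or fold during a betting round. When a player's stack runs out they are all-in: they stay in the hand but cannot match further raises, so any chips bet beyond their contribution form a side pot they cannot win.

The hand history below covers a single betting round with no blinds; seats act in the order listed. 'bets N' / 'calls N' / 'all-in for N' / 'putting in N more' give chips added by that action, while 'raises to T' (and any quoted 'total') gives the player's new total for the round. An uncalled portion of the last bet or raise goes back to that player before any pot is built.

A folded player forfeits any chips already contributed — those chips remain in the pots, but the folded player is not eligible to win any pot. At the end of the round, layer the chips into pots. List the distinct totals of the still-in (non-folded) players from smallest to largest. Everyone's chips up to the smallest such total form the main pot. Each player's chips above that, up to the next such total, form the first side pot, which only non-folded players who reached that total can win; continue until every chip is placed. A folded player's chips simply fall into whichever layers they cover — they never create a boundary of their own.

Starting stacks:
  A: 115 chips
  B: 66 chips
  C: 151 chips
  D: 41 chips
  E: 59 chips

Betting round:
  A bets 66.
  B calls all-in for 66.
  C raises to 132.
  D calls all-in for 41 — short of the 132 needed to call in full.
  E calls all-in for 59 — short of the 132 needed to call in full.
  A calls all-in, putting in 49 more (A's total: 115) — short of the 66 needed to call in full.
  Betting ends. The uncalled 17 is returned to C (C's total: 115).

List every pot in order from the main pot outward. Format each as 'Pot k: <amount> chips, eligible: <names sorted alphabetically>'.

Contributions (after 17 returned to C): A=115, B=66, C=115, D=41, E=59
Pot levels (distinct totals of non-folded players): 41, 59, 66, 115
Layer 1-41: 41 each from A, B, C, D, E = 41*5 = 205 chips; eligible A, B, C, D, E
Layer 42-59: 18 each from A, B, C, E = 18*4 = 72 chips; eligible A, B, C, E
Layer 60-66: 7 each from A, B, C = 7*3 = 21 chips; eligible A, B, C
Layer 67-115: 49 each from A, C = 49*2 = 98 chips; eligible A, C

Pot 1: 205 chips, eligible: A, B, C, D, E
Pot 2: 72 chips, eligible: A, B, C, E
Pot 3: 21 chips, eligible: A, B, C
Pot 4: 98 chips, eligible: A, C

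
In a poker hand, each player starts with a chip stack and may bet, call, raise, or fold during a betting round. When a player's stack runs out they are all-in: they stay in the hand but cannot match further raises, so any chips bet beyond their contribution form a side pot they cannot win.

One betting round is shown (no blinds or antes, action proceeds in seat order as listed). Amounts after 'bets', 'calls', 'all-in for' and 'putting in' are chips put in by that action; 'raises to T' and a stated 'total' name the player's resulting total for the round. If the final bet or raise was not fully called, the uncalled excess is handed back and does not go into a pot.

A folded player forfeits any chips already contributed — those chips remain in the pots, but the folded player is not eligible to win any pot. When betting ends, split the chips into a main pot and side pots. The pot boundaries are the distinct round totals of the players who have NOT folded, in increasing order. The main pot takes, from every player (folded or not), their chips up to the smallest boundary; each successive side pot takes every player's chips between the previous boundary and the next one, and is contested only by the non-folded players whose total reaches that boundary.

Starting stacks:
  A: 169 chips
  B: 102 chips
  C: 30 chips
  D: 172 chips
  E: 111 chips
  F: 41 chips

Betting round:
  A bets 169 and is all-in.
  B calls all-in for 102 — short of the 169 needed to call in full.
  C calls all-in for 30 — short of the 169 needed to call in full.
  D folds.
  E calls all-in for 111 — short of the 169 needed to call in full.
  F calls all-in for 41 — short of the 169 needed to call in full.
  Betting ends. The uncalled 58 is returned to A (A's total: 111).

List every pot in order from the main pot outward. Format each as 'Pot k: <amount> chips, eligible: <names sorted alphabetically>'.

Contributions (after 58 returned to A): A=111, B=102, C=30, E=111, F=41
Folded: D
Pot levels (distinct totals of non-folded players): 30, 41, 102, 111
Layer 1-30: 30 each from A, B, C, E, F = 30*5 = 150 chips; eligible A, B, C, E, F
Layer 31-41: 11 each from A, B, E, F = 11*4 = 44 chips; eligible A, B, E, F
Layer 42-102: 61 each from A, B, E = 61*3 = 183 chips; eligible A, B, E
Layer 103-111: 9 each from A, E = 9*2 = 18 chips; eligible A, E

Pot 1: 150 chips, eligible: A, B, C, E, F
Pot 2: 44 chips, eligible: A, B, E, F
Pot 3: 183 chips, eligible: A, B, E
Pot 4: 18 chips, eligible: A, E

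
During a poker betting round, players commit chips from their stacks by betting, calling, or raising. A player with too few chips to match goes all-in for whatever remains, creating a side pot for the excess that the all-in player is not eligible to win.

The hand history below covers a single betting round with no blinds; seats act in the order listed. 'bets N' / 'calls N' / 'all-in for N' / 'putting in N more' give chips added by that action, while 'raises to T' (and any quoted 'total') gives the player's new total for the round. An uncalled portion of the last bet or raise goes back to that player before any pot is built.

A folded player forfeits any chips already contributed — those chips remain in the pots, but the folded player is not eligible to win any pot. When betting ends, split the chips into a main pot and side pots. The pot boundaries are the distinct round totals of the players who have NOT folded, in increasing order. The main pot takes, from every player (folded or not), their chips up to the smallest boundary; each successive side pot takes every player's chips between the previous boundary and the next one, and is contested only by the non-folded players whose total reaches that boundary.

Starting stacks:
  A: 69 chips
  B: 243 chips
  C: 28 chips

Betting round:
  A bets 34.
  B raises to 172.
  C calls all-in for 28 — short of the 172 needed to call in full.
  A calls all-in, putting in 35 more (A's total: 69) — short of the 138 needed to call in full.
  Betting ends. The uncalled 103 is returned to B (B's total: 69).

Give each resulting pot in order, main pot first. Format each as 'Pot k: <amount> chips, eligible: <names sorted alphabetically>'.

Pot 1: 84 chips, eligible: A, B, C
Pot 2: 82 chips, eligible: A, B

Derivation:
Contributions (after 103 returned to B): A=69, B=69, C=28
Pot levels (distinct totals of non-folded players): 28, 69
Layer 1-28: 28 each from A, B, C = 28*3 = 84 chips; eligible A, B, C
Layer 29-69: 41 each from A, B = 41*2 = 82 chips; eligible A, B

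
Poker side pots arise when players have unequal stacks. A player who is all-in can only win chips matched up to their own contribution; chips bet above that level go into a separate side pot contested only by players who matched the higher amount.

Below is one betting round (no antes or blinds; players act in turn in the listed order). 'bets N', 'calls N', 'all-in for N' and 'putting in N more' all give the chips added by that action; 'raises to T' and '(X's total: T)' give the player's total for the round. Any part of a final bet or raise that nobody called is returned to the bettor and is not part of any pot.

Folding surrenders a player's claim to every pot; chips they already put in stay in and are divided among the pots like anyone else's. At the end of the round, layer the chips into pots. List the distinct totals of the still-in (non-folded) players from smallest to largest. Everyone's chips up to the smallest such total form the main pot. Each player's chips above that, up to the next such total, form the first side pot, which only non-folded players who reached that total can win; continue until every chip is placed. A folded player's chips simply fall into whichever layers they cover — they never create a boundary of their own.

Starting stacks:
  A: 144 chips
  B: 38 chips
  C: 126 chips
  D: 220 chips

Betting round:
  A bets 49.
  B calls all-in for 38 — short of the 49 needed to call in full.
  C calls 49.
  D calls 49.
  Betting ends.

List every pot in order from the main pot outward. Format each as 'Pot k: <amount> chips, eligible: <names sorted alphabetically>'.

Contributions: A=49, B=38, C=49, D=49
Pot levels (distinct totals of non-folded players): 38, 49
Layer 1-38: 38 each from A, B, C, D = 38*4 = 152 chips; eligible A, B, C, D
Layer 39-49: 11 each from A, C, D = 11*3 = 33 chips; eligible A, C, D

Pot 1: 152 chips, eligible: A, B, C, D
Pot 2: 33 chips, eligible: A, C, D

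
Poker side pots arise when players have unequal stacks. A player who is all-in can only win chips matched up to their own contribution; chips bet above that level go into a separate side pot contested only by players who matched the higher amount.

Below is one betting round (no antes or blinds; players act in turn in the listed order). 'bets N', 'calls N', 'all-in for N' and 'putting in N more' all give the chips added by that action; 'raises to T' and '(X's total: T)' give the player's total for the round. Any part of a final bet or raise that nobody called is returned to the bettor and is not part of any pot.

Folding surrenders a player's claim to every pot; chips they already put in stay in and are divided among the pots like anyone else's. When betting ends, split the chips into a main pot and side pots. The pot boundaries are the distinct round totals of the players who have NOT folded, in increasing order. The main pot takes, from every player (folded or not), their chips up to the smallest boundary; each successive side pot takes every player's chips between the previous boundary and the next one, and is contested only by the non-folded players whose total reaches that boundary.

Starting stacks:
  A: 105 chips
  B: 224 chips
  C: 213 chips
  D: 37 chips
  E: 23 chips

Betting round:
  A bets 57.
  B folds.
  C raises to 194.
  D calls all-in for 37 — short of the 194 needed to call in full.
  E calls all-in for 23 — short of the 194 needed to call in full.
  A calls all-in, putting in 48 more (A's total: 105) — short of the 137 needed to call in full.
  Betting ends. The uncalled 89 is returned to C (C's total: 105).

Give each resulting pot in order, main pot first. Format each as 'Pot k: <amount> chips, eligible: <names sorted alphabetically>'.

Pot 1: 92 chips, eligible: A, C, D, E
Pot 2: 42 chips, eligible: A, C, D
Pot 3: 136 chips, eligible: A, C

Derivation:
Contributions (after 89 returned to C): A=105, C=105, D=37, E=23
Folded: B
Pot levels (distinct totals of non-folded players): 23, 37, 105
Layer 1-23: 23 each from A, C, D, E = 23*4 = 92 chips; eligible A, C, D, E
Layer 24-37: 14 each from A, C, D = 14*3 = 42 chips; eligible A, C, D
Layer 38-105: 68 each from A, C = 68*2 = 136 chips; eligible A, C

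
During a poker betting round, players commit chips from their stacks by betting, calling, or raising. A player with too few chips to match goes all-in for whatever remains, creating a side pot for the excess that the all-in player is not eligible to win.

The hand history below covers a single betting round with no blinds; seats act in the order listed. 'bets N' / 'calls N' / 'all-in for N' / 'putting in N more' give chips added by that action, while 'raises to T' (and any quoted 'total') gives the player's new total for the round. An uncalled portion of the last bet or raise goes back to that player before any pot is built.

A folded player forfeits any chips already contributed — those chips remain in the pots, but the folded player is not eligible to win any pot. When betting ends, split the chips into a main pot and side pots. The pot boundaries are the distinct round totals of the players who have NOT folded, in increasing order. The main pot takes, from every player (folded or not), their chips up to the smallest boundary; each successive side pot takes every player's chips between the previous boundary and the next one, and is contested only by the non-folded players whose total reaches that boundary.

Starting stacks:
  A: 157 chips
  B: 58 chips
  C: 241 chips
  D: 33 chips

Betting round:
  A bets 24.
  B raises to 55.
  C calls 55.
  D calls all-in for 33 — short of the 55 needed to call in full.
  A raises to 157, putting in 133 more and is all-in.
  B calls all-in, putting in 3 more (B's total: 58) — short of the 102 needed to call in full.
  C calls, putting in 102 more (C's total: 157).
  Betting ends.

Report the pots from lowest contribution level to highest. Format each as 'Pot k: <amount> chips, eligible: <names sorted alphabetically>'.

Pot 1: 132 chips, eligible: A, B, C, D
Pot 2: 75 chips, eligible: A, B, C
Pot 3: 198 chips, eligible: A, C

Derivation:
Contributions: A=157, B=58, C=157, D=33
Pot levels (distinct totals of non-folded players): 33, 58, 157
Layer 1-33: 33 each from A, B, C, D = 33*4 = 132 chips; eligible A, B, C, D
Layer 34-58: 25 each from A, B, C = 25*3 = 75 chips; eligible A, B, C
Layer 59-157: 99 each from A, C = 99*2 = 198 chips; eligible A, C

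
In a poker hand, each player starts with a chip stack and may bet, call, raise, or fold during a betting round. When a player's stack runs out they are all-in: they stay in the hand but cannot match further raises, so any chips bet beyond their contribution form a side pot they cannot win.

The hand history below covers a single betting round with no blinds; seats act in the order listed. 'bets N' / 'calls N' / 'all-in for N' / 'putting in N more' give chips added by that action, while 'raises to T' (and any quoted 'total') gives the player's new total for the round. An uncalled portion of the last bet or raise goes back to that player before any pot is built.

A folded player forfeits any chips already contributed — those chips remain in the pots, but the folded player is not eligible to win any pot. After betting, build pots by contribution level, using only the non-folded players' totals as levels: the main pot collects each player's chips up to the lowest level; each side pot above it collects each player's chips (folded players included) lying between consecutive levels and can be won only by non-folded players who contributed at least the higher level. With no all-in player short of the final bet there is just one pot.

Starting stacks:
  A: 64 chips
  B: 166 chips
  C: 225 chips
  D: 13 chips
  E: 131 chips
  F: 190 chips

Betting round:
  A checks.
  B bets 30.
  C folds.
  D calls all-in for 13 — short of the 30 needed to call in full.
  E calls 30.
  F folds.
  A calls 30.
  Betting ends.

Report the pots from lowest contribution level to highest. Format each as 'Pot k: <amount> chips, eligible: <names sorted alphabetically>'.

Pot 1: 52 chips, eligible: A, B, D, E
Pot 2: 51 chips, eligible: A, B, E

Derivation:
Contributions: A=30, B=30, D=13, E=30
Folded: C, F
Pot levels (distinct totals of non-folded players): 13, 30
Layer 1-13: 13 each from A, B, D, E = 13*4 = 52 chips; eligible A, B, D, E
Layer 14-30: 17 each from A, B, E = 17*3 = 51 chips; eligible A, B, E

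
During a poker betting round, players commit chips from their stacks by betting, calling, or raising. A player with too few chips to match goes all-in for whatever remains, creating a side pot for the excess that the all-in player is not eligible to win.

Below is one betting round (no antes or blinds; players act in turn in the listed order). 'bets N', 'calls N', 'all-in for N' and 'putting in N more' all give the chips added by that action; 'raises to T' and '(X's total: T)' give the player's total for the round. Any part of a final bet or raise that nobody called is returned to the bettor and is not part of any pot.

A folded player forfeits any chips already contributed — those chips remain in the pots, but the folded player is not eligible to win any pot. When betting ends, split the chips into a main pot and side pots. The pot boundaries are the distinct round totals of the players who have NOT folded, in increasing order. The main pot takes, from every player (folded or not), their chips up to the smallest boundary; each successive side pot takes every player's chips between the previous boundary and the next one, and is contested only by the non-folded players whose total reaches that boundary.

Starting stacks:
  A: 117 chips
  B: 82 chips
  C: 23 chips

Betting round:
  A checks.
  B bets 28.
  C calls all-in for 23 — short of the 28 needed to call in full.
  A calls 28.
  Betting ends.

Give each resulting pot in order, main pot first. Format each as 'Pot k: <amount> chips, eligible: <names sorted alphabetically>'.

Pot 1: 69 chips, eligible: A, B, C
Pot 2: 10 chips, eligible: A, B

Derivation:
Contributions: A=28, B=28, C=23
Pot levels (distinct totals of non-folded players): 23, 28
Layer 1-23: 23 each from A, B, C = 23*3 = 69 chips; eligible A, B, C
Layer 24-28: 5 each from A, B = 5*2 = 10 chips; eligible A, B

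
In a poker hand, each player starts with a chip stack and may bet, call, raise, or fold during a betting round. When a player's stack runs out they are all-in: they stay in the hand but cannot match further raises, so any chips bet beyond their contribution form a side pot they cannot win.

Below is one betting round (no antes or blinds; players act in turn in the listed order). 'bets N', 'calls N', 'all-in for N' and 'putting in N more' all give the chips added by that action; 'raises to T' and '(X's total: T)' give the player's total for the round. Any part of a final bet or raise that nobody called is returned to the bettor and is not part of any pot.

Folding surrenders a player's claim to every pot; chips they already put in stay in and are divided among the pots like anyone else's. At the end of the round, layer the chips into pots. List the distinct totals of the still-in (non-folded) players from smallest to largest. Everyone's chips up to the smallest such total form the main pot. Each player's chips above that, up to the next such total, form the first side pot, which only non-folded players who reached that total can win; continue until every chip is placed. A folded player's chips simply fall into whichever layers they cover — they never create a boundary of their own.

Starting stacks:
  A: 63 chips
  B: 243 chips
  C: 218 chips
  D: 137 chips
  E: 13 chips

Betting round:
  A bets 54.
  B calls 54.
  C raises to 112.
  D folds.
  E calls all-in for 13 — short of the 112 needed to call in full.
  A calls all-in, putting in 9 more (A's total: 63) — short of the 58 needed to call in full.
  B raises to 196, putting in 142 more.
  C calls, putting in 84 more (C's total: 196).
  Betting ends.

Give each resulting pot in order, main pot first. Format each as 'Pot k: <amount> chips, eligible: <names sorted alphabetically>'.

Contributions: A=63, B=196, C=196, E=13
Folded: D
Pot levels (distinct totals of non-folded players): 13, 63, 196
Layer 1-13: 13 each from A, B, C, E = 13*4 = 52 chips; eligible A, B, C, E
Layer 14-63: 50 each from A, B, C = 50*3 = 150 chips; eligible A, B, C
Layer 64-196: 133 each from B, C = 133*2 = 266 chips; eligible B, C

Pot 1: 52 chips, eligible: A, B, C, E
Pot 2: 150 chips, eligible: A, B, C
Pot 3: 266 chips, eligible: B, C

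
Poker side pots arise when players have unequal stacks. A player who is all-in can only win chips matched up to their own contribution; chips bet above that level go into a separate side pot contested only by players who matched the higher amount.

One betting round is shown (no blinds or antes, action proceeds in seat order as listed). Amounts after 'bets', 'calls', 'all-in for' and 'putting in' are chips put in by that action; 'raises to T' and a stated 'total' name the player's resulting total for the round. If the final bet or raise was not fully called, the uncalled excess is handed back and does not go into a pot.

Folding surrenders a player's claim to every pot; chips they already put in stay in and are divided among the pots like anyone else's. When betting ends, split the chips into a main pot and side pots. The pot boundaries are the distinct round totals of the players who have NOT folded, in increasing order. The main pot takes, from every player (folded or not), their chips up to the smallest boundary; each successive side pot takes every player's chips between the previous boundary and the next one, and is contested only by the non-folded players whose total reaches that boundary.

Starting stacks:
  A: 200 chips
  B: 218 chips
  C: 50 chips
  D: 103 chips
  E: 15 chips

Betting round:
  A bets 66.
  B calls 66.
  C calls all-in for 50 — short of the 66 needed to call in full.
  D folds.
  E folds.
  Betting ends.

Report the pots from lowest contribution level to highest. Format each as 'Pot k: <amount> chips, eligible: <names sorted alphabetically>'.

Contributions: A=66, B=66, C=50
Folded: D, E
Pot levels (distinct totals of non-folded players): 50, 66
Layer 1-50: 50 each from A, B, C = 50*3 = 150 chips; eligible A, B, C
Layer 51-66: 16 each from A, B = 16*2 = 32 chips; eligible A, B

Pot 1: 150 chips, eligible: A, B, C
Pot 2: 32 chips, eligible: A, B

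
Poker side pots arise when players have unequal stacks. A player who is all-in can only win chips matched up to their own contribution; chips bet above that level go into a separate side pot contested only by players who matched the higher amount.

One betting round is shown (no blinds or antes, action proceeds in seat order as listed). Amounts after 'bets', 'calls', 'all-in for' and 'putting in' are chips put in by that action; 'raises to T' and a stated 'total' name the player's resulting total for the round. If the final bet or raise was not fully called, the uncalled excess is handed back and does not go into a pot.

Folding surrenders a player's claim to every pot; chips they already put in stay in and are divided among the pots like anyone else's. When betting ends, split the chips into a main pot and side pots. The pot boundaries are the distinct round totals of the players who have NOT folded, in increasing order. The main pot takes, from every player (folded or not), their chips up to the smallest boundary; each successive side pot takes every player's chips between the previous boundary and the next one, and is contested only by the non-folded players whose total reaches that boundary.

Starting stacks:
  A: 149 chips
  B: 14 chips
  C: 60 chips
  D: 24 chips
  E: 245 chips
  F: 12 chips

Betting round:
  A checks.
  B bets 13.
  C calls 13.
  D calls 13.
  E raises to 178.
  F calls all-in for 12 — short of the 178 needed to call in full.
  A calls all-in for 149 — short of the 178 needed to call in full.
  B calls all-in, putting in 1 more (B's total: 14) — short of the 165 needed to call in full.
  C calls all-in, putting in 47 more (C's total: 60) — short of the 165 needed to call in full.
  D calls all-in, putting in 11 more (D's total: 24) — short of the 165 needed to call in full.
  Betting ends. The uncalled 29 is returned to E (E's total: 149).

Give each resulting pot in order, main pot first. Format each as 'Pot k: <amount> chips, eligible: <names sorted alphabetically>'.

Pot 1: 72 chips, eligible: A, B, C, D, E, F
Pot 2: 10 chips, eligible: A, B, C, D, E
Pot 3: 40 chips, eligible: A, C, D, E
Pot 4: 108 chips, eligible: A, C, E
Pot 5: 178 chips, eligible: A, E

Derivation:
Contributions (after 29 returned to E): A=149, B=14, C=60, D=24, E=149, F=12
Pot levels (distinct totals of non-folded players): 12, 14, 24, 60, 149
Layer 1-12: 12 each from A, B, C, D, E, F = 12*6 = 72 chips; eligible A, B, C, D, E, F
Layer 13-14: 2 each from A, B, C, D, E = 2*5 = 10 chips; eligible A, B, C, D, E
Layer 15-24: 10 each from A, C, D, E = 10*4 = 40 chips; eligible A, C, D, E
Layer 25-60: 36 each from A, C, E = 36*3 = 108 chips; eligible A, C, E
Layer 61-149: 89 each from A, E = 89*2 = 178 chips; eligible A, E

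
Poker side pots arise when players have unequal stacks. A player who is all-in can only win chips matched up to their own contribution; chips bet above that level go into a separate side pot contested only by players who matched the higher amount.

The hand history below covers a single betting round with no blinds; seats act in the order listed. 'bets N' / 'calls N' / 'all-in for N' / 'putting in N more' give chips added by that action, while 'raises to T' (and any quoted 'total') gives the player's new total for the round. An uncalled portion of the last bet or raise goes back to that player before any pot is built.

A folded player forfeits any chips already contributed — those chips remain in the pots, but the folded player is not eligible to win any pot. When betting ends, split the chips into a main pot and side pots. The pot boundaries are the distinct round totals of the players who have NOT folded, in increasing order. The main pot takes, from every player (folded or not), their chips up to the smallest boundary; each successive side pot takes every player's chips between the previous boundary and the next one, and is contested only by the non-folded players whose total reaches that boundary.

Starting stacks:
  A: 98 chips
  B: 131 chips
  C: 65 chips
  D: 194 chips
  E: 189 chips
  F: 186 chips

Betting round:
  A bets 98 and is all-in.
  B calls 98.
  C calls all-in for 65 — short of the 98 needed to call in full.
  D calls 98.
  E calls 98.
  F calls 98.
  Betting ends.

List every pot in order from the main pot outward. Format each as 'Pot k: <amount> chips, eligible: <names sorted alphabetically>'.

Contributions: A=98, B=98, C=65, D=98, E=98, F=98
Pot levels (distinct totals of non-folded players): 65, 98
Layer 1-65: 65 each from A, B, C, D, E, F = 65*6 = 390 chips; eligible A, B, C, D, E, F
Layer 66-98: 33 each from A, B, D, E, F = 33*5 = 165 chips; eligible A, B, D, E, F

Pot 1: 390 chips, eligible: A, B, C, D, E, F
Pot 2: 165 chips, eligible: A, B, D, E, F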